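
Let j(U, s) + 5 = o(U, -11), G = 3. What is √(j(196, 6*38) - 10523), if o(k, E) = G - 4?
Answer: I*√10529 ≈ 102.61*I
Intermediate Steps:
o(k, E) = -1 (o(k, E) = 3 - 4 = -1)
j(U, s) = -6 (j(U, s) = -5 - 1 = -6)
√(j(196, 6*38) - 10523) = √(-6 - 10523) = √(-10529) = I*√10529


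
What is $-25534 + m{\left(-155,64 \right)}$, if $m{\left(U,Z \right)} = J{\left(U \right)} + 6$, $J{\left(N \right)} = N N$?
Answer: $-1503$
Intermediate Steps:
$J{\left(N \right)} = N^{2}$
$m{\left(U,Z \right)} = 6 + U^{2}$ ($m{\left(U,Z \right)} = U^{2} + 6 = 6 + U^{2}$)
$-25534 + m{\left(-155,64 \right)} = -25534 + \left(6 + \left(-155\right)^{2}\right) = -25534 + \left(6 + 24025\right) = -25534 + 24031 = -1503$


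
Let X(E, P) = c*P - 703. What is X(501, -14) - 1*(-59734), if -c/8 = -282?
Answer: 27447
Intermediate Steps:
c = 2256 (c = -8*(-282) = 2256)
X(E, P) = -703 + 2256*P (X(E, P) = 2256*P - 703 = -703 + 2256*P)
X(501, -14) - 1*(-59734) = (-703 + 2256*(-14)) - 1*(-59734) = (-703 - 31584) + 59734 = -32287 + 59734 = 27447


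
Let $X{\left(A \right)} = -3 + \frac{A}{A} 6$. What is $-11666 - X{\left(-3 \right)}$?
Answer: $-11669$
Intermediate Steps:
$X{\left(A \right)} = 3$ ($X{\left(A \right)} = -3 + 1 \cdot 6 = -3 + 6 = 3$)
$-11666 - X{\left(-3 \right)} = -11666 - 3 = -11669$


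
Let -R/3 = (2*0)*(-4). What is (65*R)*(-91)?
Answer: 0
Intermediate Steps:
R = 0 (R = -3*2*0*(-4) = -0*(-4) = -3*0 = 0)
(65*R)*(-91) = (65*0)*(-91) = 0*(-91) = 0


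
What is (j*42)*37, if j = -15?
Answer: -23310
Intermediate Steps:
(j*42)*37 = -15*42*37 = -630*37 = -23310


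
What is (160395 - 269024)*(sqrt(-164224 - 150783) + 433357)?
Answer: -47075137553 - 108629*I*sqrt(315007) ≈ -4.7075e+10 - 6.0969e+7*I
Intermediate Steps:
(160395 - 269024)*(sqrt(-164224 - 150783) + 433357) = -108629*(sqrt(-315007) + 433357) = -108629*(I*sqrt(315007) + 433357) = -108629*(433357 + I*sqrt(315007)) = -47075137553 - 108629*I*sqrt(315007)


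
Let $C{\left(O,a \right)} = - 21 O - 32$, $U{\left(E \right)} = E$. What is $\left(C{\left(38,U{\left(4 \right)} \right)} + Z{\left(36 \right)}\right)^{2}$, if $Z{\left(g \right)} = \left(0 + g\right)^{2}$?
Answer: $217156$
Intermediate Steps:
$C{\left(O,a \right)} = -32 - 21 O$
$Z{\left(g \right)} = g^{2}$
$\left(C{\left(38,U{\left(4 \right)} \right)} + Z{\left(36 \right)}\right)^{2} = \left(\left(-32 - 798\right) + 36^{2}\right)^{2} = \left(\left(-32 - 798\right) + 1296\right)^{2} = \left(-830 + 1296\right)^{2} = 466^{2} = 217156$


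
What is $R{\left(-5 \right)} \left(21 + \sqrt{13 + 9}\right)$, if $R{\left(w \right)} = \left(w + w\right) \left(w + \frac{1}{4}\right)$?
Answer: $\frac{1995}{2} + \frac{95 \sqrt{22}}{2} \approx 1220.3$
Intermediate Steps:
$R{\left(w \right)} = 2 w \left(\frac{1}{4} + w\right)$ ($R{\left(w \right)} = 2 w \left(w + \frac{1}{4}\right) = 2 w \left(\frac{1}{4} + w\right)$)
$R{\left(-5 \right)} \left(21 + \sqrt{13 + 9}\right) = \frac{1}{2} \left(-5\right) \left(1 + 4 \left(-5\right)\right) \left(21 + \sqrt{13 + 9}\right) = \frac{1}{2} \left(-5\right) \left(1 - 20\right) \left(21 + \sqrt{22}\right) = \frac{1}{2} \left(-5\right) \left(-19\right) \left(21 + \sqrt{22}\right) = \frac{95 \left(21 + \sqrt{22}\right)}{2} = \frac{1995}{2} + \frac{95 \sqrt{22}}{2}$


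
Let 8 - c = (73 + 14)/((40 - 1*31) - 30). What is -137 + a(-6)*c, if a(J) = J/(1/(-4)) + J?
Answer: 571/7 ≈ 81.571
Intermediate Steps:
a(J) = -3*J (a(J) = J/(-¼) + J = -4*J + J = -3*J)
c = 85/7 (c = 8 - (73 + 14)/((40 - 1*31) - 30) = 8 - 87/((40 - 31) - 30) = 8 - 87/(9 - 30) = 8 - 87/(-21) = 8 - 87*(-1)/21 = 8 - 1*(-29/7) = 8 + 29/7 = 85/7 ≈ 12.143)
-137 + a(-6)*c = -137 - 3*(-6)*(85/7) = -137 + 18*(85/7) = -137 + 1530/7 = 571/7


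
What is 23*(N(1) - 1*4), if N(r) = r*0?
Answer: -92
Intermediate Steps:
N(r) = 0
23*(N(1) - 1*4) = 23*(0 - 1*4) = 23*(0 - 4) = 23*(-4) = -92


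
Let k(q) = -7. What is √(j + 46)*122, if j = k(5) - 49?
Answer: 122*I*√10 ≈ 385.8*I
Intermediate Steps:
j = -56 (j = -7 - 49 = -56)
√(j + 46)*122 = √(-56 + 46)*122 = √(-10)*122 = (I*√10)*122 = 122*I*√10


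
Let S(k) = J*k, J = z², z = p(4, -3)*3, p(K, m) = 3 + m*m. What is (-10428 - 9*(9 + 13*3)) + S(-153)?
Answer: -209148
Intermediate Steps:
p(K, m) = 3 + m²
z = 36 (z = (3 + (-3)²)*3 = (3 + 9)*3 = 12*3 = 36)
J = 1296 (J = 36² = 1296)
S(k) = 1296*k
(-10428 - 9*(9 + 13*3)) + S(-153) = (-10428 - 9*(9 + 13*3)) + 1296*(-153) = (-10428 - 9*(9 + 39)) - 198288 = (-10428 - 9*48) - 198288 = (-10428 - 432) - 198288 = -10860 - 198288 = -209148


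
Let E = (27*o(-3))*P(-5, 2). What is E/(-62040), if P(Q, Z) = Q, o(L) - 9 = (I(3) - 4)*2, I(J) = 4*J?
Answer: 225/4136 ≈ 0.054400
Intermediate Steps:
o(L) = 25 (o(L) = 9 + (4*3 - 4)*2 = 9 + (12 - 4)*2 = 9 + 8*2 = 9 + 16 = 25)
E = -3375 (E = (27*25)*(-5) = 675*(-5) = -3375)
E/(-62040) = -3375/(-62040) = -3375*(-1/62040) = 225/4136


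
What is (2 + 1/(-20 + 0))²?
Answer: 1521/400 ≈ 3.8025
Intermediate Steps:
(2 + 1/(-20 + 0))² = (2 + 1/(-20))² = (2 - 1/20)² = (39/20)² = 1521/400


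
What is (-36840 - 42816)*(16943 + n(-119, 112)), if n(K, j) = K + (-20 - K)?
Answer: -1348018488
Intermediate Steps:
n(K, j) = -20
(-36840 - 42816)*(16943 + n(-119, 112)) = (-36840 - 42816)*(16943 - 20) = -79656*16923 = -1348018488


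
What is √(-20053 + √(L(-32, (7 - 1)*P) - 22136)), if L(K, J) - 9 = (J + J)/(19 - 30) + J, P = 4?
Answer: √(-2426413 + 11*I*√2674991)/11 ≈ 0.52498 + 141.61*I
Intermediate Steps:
L(K, J) = 9 + 9*J/11 (L(K, J) = 9 + ((J + J)/(19 - 30) + J) = 9 + ((2*J)/(-11) + J) = 9 + ((2*J)*(-1/11) + J) = 9 + (-2*J/11 + J) = 9 + 9*J/11)
√(-20053 + √(L(-32, (7 - 1)*P) - 22136)) = √(-20053 + √((9 + 9*((7 - 1)*4)/11) - 22136)) = √(-20053 + √((9 + 9*(6*4)/11) - 22136)) = √(-20053 + √((9 + (9/11)*24) - 22136)) = √(-20053 + √((9 + 216/11) - 22136)) = √(-20053 + √(315/11 - 22136)) = √(-20053 + √(-243181/11)) = √(-20053 + I*√2674991/11)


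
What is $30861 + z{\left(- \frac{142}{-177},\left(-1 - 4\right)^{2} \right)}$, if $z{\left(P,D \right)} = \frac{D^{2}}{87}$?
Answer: $\frac{2685532}{87} \approx 30868.0$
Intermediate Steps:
$z{\left(P,D \right)} = \frac{D^{2}}{87}$ ($z{\left(P,D \right)} = D^{2} \cdot \frac{1}{87} = \frac{D^{2}}{87}$)
$30861 + z{\left(- \frac{142}{-177},\left(-1 - 4\right)^{2} \right)} = 30861 + \frac{\left(\left(-1 - 4\right)^{2}\right)^{2}}{87} = 30861 + \frac{\left(\left(-5\right)^{2}\right)^{2}}{87} = 30861 + \frac{25^{2}}{87} = 30861 + \frac{1}{87} \cdot 625 = 30861 + \frac{625}{87} = \frac{2685532}{87}$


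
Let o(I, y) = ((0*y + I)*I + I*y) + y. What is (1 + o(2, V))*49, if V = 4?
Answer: 833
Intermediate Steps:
o(I, y) = y + I² + I*y (o(I, y) = ((0 + I)*I + I*y) + y = (I*I + I*y) + y = (I² + I*y) + y = y + I² + I*y)
(1 + o(2, V))*49 = (1 + (4 + 2² + 2*4))*49 = (1 + (4 + 4 + 8))*49 = (1 + 16)*49 = 17*49 = 833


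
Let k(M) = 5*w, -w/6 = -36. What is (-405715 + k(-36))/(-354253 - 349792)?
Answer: 80927/140809 ≈ 0.57473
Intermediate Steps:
w = 216 (w = -6*(-36) = 216)
k(M) = 1080 (k(M) = 5*216 = 1080)
(-405715 + k(-36))/(-354253 - 349792) = (-405715 + 1080)/(-354253 - 349792) = -404635/(-704045) = -404635*(-1/704045) = 80927/140809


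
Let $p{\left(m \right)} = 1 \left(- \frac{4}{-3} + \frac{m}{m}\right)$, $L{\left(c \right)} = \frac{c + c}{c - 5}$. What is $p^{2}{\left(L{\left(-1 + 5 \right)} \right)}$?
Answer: $\frac{49}{9} \approx 5.4444$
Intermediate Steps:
$L{\left(c \right)} = \frac{2 c}{-5 + c}$
$p{\left(m \right)} = \frac{7}{3}$ ($p{\left(m \right)} = 1 \left(\left(-4\right) \left(- \frac{1}{3}\right) + 1\right) = 1 \left(\frac{4}{3} + 1\right) = 1 \cdot \frac{7}{3} = \frac{7}{3}$)
$p^{2}{\left(L{\left(-1 + 5 \right)} \right)} = \left(\frac{7}{3}\right)^{2} = \frac{49}{9}$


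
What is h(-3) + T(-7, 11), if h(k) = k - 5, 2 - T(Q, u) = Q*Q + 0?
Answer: -55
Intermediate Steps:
T(Q, u) = 2 - Q**2 (T(Q, u) = 2 - (Q*Q + 0) = 2 - (Q**2 + 0) = 2 - Q**2)
h(k) = -5 + k
h(-3) + T(-7, 11) = (-5 - 3) + (2 - 1*(-7)**2) = -8 + (2 - 1*49) = -8 + (2 - 49) = -8 - 47 = -55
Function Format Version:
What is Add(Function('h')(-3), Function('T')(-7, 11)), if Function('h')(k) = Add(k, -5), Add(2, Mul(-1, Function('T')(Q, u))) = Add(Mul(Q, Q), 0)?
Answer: -55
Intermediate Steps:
Function('T')(Q, u) = Add(2, Mul(-1, Pow(Q, 2))) (Function('T')(Q, u) = Add(2, Mul(-1, Add(Mul(Q, Q), 0))) = Add(2, Mul(-1, Add(Pow(Q, 2), 0))) = Add(2, Mul(-1, Pow(Q, 2))))
Function('h')(k) = Add(-5, k)
Add(Function('h')(-3), Function('T')(-7, 11)) = Add(Add(-5, -3), Add(2, Mul(-1, Pow(-7, 2)))) = Add(-8, Add(2, Mul(-1, 49))) = Add(-8, Add(2, -49)) = Add(-8, -47) = -55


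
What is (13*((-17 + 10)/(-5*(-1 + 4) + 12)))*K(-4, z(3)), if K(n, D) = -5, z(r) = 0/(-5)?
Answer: -455/3 ≈ -151.67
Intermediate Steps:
z(r) = 0 (z(r) = 0*(-⅕) = 0)
(13*((-17 + 10)/(-5*(-1 + 4) + 12)))*K(-4, z(3)) = (13*((-17 + 10)/(-5*(-1 + 4) + 12)))*(-5) = (13*(-7/(-5*3 + 12)))*(-5) = (13*(-7/(-15 + 12)))*(-5) = (13*(-7/(-3)))*(-5) = (13*(-7*(-⅓)))*(-5) = (13*(7/3))*(-5) = (91/3)*(-5) = -455/3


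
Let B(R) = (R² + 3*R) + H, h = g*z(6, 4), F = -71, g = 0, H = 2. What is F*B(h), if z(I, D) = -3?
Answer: -142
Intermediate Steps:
h = 0 (h = 0*(-3) = 0)
B(R) = 2 + R² + 3*R (B(R) = (R² + 3*R) + 2 = 2 + R² + 3*R)
F*B(h) = -71*(2 + 0² + 3*0) = -71*(2 + 0 + 0) = -71*2 = -142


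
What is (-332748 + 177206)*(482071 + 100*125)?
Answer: -76926562482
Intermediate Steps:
(-332748 + 177206)*(482071 + 100*125) = -155542*(482071 + 12500) = -155542*494571 = -76926562482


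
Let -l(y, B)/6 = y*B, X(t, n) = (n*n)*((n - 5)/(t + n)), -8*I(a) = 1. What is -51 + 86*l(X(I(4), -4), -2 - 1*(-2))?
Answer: -51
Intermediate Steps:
I(a) = -⅛ (I(a) = -⅛*1 = -⅛)
X(t, n) = n²*(-5 + n)/(n + t) (X(t, n) = n²*((-5 + n)/(n + t)) = n²*(-5 + n)/(n + t))
l(y, B) = -6*B*y (l(y, B) = -6*y*B = -6*B*y)
-51 + 86*l(X(I(4), -4), -2 - 1*(-2)) = -51 + 86*(-6*(-2 - 1*(-2))*(-4)²*(-5 - 4)/(-4 - ⅛)) = -51 + 86*(-6*(-2 + 2)*16*(-9)/(-33/8)) = -51 + 86*(-6*0*16*(-8/33)*(-9)) = -51 + 86*(-6*0*384/11) = -51 + 86*0 = -51 + 0 = -51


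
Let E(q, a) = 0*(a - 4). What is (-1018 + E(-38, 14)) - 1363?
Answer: -2381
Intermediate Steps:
E(q, a) = 0 (E(q, a) = 0*(-4 + a) = 0)
(-1018 + E(-38, 14)) - 1363 = (-1018 + 0) - 1363 = -1018 - 1363 = -2381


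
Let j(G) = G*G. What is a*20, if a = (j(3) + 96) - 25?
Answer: 1600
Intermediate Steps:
j(G) = G**2
a = 80 (a = (3**2 + 96) - 25 = (9 + 96) - 25 = 105 - 25 = 80)
a*20 = 80*20 = 1600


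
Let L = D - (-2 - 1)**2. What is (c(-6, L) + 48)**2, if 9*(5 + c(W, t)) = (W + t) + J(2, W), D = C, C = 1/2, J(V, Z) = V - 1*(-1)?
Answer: 564001/324 ≈ 1740.7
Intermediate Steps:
J(V, Z) = 1 + V (J(V, Z) = V + 1 = 1 + V)
C = 1/2 (C = 1*(1/2) = 1/2 ≈ 0.50000)
D = 1/2 ≈ 0.50000
L = -17/2 (L = 1/2 - (-2 - 1)**2 = 1/2 - 1*(-3)**2 = 1/2 - 1*9 = 1/2 - 9 = -17/2 ≈ -8.5000)
c(W, t) = -14/3 + W/9 + t/9 (c(W, t) = -5 + ((W + t) + (1 + 2))/9 = -5 + ((W + t) + 3)/9 = -5 + (3 + W + t)/9 = -5 + (1/3 + W/9 + t/9) = -14/3 + W/9 + t/9)
(c(-6, L) + 48)**2 = ((-14/3 + (1/9)*(-6) + (1/9)*(-17/2)) + 48)**2 = ((-14/3 - 2/3 - 17/18) + 48)**2 = (-113/18 + 48)**2 = (751/18)**2 = 564001/324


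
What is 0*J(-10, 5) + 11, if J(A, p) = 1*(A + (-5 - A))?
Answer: 11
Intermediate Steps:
J(A, p) = -5 (J(A, p) = 1*(-5) = -5)
0*J(-10, 5) + 11 = 0*(-5) + 11 = 0 + 11 = 11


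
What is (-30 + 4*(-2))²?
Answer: 1444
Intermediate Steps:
(-30 + 4*(-2))² = (-30 - 8)² = (-38)² = 1444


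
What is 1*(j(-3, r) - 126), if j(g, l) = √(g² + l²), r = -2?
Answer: -126 + √13 ≈ -122.39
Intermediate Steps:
1*(j(-3, r) - 126) = 1*(√((-3)² + (-2)²) - 126) = 1*(√(9 + 4) - 126) = 1*(√13 - 126) = 1*(-126 + √13) = -126 + √13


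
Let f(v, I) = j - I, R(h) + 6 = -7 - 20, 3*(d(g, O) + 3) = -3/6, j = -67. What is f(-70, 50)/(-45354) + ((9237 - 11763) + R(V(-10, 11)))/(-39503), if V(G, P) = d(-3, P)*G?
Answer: 40227579/597206354 ≈ 0.067360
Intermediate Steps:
d(g, O) = -19/6 (d(g, O) = -3 + (-3/6)/3 = -3 + (-3*1/6)/3 = -3 + (1/3)*(-1/2) = -3 - 1/6 = -19/6)
V(G, P) = -19*G/6
R(h) = -33 (R(h) = -6 + (-7 - 20) = -6 - 27 = -33)
f(v, I) = -67 - I
f(-70, 50)/(-45354) + ((9237 - 11763) + R(V(-10, 11)))/(-39503) = (-67 - 1*50)/(-45354) + ((9237 - 11763) - 33)/(-39503) = (-67 - 50)*(-1/45354) + (-2526 - 33)*(-1/39503) = -117*(-1/45354) - 2559*(-1/39503) = 39/15118 + 2559/39503 = 40227579/597206354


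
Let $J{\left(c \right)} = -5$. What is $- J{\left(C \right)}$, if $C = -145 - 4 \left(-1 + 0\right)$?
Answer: $5$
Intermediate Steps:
$C = -141$ ($C = -145 - 4 \left(-1\right) = -145 - -4 = -145 + 4 = -141$)
$- J{\left(C \right)} = \left(-1\right) \left(-5\right) = 5$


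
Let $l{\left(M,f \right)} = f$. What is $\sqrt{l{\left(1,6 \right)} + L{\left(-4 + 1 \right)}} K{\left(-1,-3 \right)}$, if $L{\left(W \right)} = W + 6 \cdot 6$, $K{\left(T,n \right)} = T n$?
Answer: $3 \sqrt{39} \approx 18.735$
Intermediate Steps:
$L{\left(W \right)} = 36 + W$ ($L{\left(W \right)} = W + 36 = 36 + W$)
$\sqrt{l{\left(1,6 \right)} + L{\left(-4 + 1 \right)}} K{\left(-1,-3 \right)} = \sqrt{6 + \left(36 + \left(-4 + 1\right)\right)} \left(\left(-1\right) \left(-3\right)\right) = \sqrt{6 + \left(36 - 3\right)} 3 = \sqrt{6 + 33} \cdot 3 = \sqrt{39} \cdot 3 = 3 \sqrt{39}$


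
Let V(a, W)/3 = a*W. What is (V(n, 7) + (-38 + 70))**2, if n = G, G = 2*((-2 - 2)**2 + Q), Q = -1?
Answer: 438244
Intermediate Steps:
G = 30 (G = 2*((-2 - 2)**2 - 1) = 2*((-4)**2 - 1) = 2*(16 - 1) = 2*15 = 30)
n = 30
V(a, W) = 3*W*a (V(a, W) = 3*(a*W) = 3*(W*a) = 3*W*a)
(V(n, 7) + (-38 + 70))**2 = (3*7*30 + (-38 + 70))**2 = (630 + 32)**2 = 662**2 = 438244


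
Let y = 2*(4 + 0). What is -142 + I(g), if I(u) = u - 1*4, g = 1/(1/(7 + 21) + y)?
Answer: -32822/225 ≈ -145.88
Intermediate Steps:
y = 8 (y = 2*4 = 8)
g = 28/225 (g = 1/(1/(7 + 21) + 8) = 1/(1/28 + 8) = 1/(225/28) = 28/225 ≈ 0.12444)
I(u) = -4 + u (I(u) = u - 4 = -4 + u)
-142 + I(g) = -142 + (-4 + 28/225) = -142 - 872/225 = -32822/225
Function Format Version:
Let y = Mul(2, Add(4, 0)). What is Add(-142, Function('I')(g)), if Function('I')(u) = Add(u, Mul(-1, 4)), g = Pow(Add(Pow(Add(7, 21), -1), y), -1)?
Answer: Rational(-32822, 225) ≈ -145.88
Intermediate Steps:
y = 8 (y = Mul(2, 4) = 8)
g = Rational(28, 225) (g = Pow(Add(Pow(Add(7, 21), -1), 8), -1) = Pow(Add(Pow(28, -1), 8), -1) = Pow(Add(Rational(1, 28), 8), -1) = Pow(Rational(225, 28), -1) = Rational(28, 225) ≈ 0.12444)
Function('I')(u) = Add(-4, u) (Function('I')(u) = Add(u, -4) = Add(-4, u))
Add(-142, Function('I')(g)) = Add(-142, Add(-4, Rational(28, 225))) = Add(-142, Rational(-872, 225)) = Rational(-32822, 225)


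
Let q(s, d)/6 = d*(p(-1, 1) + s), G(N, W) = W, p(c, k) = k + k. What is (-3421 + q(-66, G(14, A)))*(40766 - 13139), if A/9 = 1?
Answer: -189990879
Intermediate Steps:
A = 9 (A = 9*1 = 9)
p(c, k) = 2*k
q(s, d) = 6*d*(2 + s) (q(s, d) = 6*(d*(2*1 + s)) = 6*(d*(2 + s)) = 6*d*(2 + s))
(-3421 + q(-66, G(14, A)))*(40766 - 13139) = (-3421 + 6*9*(2 - 66))*(40766 - 13139) = (-3421 + 6*9*(-64))*27627 = (-3421 - 3456)*27627 = -6877*27627 = -189990879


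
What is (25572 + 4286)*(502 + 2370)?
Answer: 85752176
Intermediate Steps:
(25572 + 4286)*(502 + 2370) = 29858*2872 = 85752176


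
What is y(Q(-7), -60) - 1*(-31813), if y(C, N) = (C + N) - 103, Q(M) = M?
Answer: 31643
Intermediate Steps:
y(C, N) = -103 + C + N
y(Q(-7), -60) - 1*(-31813) = (-103 - 7 - 60) - 1*(-31813) = -170 + 31813 = 31643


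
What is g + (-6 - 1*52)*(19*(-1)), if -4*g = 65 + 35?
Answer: 1077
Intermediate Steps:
g = -25 (g = -(65 + 35)/4 = -¼*100 = -25)
g + (-6 - 1*52)*(19*(-1)) = -25 + (-6 - 1*52)*(19*(-1)) = -25 + (-6 - 52)*(-19) = -25 - 58*(-19) = -25 + 1102 = 1077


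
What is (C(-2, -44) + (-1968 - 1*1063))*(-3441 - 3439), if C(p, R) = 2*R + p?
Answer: 21472480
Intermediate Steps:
C(p, R) = p + 2*R
(C(-2, -44) + (-1968 - 1*1063))*(-3441 - 3439) = ((-2 + 2*(-44)) + (-1968 - 1*1063))*(-3441 - 3439) = ((-2 - 88) + (-1968 - 1063))*(-6880) = (-90 - 3031)*(-6880) = -3121*(-6880) = 21472480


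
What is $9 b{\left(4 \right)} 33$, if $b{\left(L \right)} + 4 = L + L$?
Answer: $1188$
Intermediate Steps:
$b{\left(L \right)} = -4 + 2 L$ ($b{\left(L \right)} = -4 + \left(L + L\right) = -4 + 2 L$)
$9 b{\left(4 \right)} 33 = 9 \left(-4 + 2 \cdot 4\right) 33 = 9 \left(-4 + 8\right) 33 = 9 \cdot 4 \cdot 33 = 36 \cdot 33 = 1188$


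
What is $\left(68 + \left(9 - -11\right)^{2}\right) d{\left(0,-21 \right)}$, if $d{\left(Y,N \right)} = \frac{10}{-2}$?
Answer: $-2340$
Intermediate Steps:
$d{\left(Y,N \right)} = -5$ ($d{\left(Y,N \right)} = 10 \left(- \frac{1}{2}\right) = -5$)
$\left(68 + \left(9 - -11\right)^{2}\right) d{\left(0,-21 \right)} = \left(68 + \left(9 - -11\right)^{2}\right) \left(-5\right) = \left(68 + \left(9 + 11\right)^{2}\right) \left(-5\right) = \left(68 + 20^{2}\right) \left(-5\right) = \left(68 + 400\right) \left(-5\right) = 468 \left(-5\right) = -2340$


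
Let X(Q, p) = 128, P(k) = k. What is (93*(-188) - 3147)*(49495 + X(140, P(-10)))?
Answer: -1023772113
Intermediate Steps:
(93*(-188) - 3147)*(49495 + X(140, P(-10))) = (93*(-188) - 3147)*(49495 + 128) = (-17484 - 3147)*49623 = -20631*49623 = -1023772113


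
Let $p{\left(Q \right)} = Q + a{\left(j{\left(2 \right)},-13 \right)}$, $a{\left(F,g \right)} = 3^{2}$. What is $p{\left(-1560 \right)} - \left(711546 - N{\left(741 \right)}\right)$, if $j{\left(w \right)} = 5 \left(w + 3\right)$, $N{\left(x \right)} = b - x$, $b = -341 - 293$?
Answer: $-714472$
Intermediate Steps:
$b = -634$
$N{\left(x \right)} = -634 - x$
$j{\left(w \right)} = 15 + 5 w$ ($j{\left(w \right)} = 5 \left(3 + w\right) = 15 + 5 w$)
$a{\left(F,g \right)} = 9$
$p{\left(Q \right)} = 9 + Q$ ($p{\left(Q \right)} = Q + 9 = 9 + Q$)
$p{\left(-1560 \right)} - \left(711546 - N{\left(741 \right)}\right) = \left(9 - 1560\right) - \left(711546 - \left(-634 - 741\right)\right) = -1551 - \left(711546 - \left(-634 - 741\right)\right) = -1551 - \left(711546 - -1375\right) = -1551 - \left(711546 + 1375\right) = -1551 - 712921 = -714472$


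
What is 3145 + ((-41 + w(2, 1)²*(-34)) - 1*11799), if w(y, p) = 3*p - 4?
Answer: -8729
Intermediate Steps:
w(y, p) = -4 + 3*p
3145 + ((-41 + w(2, 1)²*(-34)) - 1*11799) = 3145 + ((-41 + (-4 + 3*1)²*(-34)) - 1*11799) = 3145 + ((-41 + (-4 + 3)²*(-34)) - 11799) = 3145 + ((-41 + (-1)²*(-34)) - 11799) = 3145 + ((-41 + 1*(-34)) - 11799) = 3145 + ((-41 - 34) - 11799) = 3145 + (-75 - 11799) = 3145 - 11874 = -8729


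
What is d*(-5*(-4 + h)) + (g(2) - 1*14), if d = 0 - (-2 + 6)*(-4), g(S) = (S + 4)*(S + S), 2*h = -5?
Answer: 530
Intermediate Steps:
h = -5/2 (h = (1/2)*(-5) = -5/2 ≈ -2.5000)
g(S) = 2*S*(4 + S) (g(S) = (4 + S)*(2*S) = 2*S*(4 + S))
d = 16 (d = 0 - 4*(-4) = 0 - 1*(-16) = 0 + 16 = 16)
d*(-5*(-4 + h)) + (g(2) - 1*14) = 16*(-5*(-4 - 5/2)) + (2*2*(4 + 2) - 1*14) = 16*(-5*(-13/2)) + (2*2*6 - 14) = 16*(65/2) + (24 - 14) = 520 + 10 = 530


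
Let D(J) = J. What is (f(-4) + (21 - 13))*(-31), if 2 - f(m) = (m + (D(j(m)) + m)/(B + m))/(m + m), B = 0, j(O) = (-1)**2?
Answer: -9517/32 ≈ -297.41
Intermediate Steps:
j(O) = 1
f(m) = 2 - (m + (1 + m)/m)/(2*m) (f(m) = 2 - (m + (1 + m)/(0 + m))/(m + m) = 2 - (m + (1 + m)/m)/(2*m))
(f(-4) + (21 - 13))*(-31) = ((1/2)*(-1 - 1*(-4) + 3*(-4)**2)/(-4)**2 + (21 - 13))*(-31) = ((1/2)*(1/16)*(-1 + 4 + 3*16) + 8)*(-31) = ((1/2)*(1/16)*(-1 + 4 + 48) + 8)*(-31) = ((1/2)*(1/16)*51 + 8)*(-31) = (51/32 + 8)*(-31) = (307/32)*(-31) = -9517/32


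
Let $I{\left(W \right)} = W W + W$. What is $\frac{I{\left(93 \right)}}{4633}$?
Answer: $\frac{8742}{4633} \approx 1.8869$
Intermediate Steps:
$I{\left(W \right)} = W + W^{2}$ ($I{\left(W \right)} = W^{2} + W = W + W^{2}$)
$\frac{I{\left(93 \right)}}{4633} = \frac{93 \left(1 + 93\right)}{4633} = 93 \cdot 94 \cdot \frac{1}{4633} = 8742 \cdot \frac{1}{4633} = \frac{8742}{4633}$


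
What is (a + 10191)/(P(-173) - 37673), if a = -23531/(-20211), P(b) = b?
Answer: -102996916/382452753 ≈ -0.26931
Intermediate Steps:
a = 23531/20211 (a = -23531*(-1/20211) = 23531/20211 ≈ 1.1643)
(a + 10191)/(P(-173) - 37673) = (23531/20211 + 10191)/(-173 - 37673) = (205993832/20211)/(-37846) = (205993832/20211)*(-1/37846) = -102996916/382452753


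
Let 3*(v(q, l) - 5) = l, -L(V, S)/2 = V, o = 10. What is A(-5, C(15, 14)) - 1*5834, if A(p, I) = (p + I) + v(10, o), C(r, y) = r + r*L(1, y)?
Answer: -17537/3 ≈ -5845.7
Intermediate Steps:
L(V, S) = -2*V
v(q, l) = 5 + l/3
C(r, y) = -r (C(r, y) = r + r*(-2*1) = r + r*(-2) = r - 2*r = -r)
A(p, I) = 25/3 + I + p (A(p, I) = (p + I) + (5 + (⅓)*10) = (I + p) + (5 + 10/3) = (I + p) + 25/3 = 25/3 + I + p)
A(-5, C(15, 14)) - 1*5834 = (25/3 - 1*15 - 5) - 1*5834 = (25/3 - 15 - 5) - 5834 = -35/3 - 5834 = -17537/3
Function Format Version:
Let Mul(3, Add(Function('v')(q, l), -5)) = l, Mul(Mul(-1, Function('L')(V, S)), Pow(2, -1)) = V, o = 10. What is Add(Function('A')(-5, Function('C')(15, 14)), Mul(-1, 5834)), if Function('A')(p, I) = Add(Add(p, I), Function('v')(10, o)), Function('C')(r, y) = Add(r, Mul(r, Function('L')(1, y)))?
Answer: Rational(-17537, 3) ≈ -5845.7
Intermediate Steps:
Function('L')(V, S) = Mul(-2, V)
Function('v')(q, l) = Add(5, Mul(Rational(1, 3), l))
Function('C')(r, y) = Mul(-1, r) (Function('C')(r, y) = Add(r, Mul(r, Mul(-2, 1))) = Add(r, Mul(r, -2)) = Add(r, Mul(-2, r)) = Mul(-1, r))
Function('A')(p, I) = Add(Rational(25, 3), I, p) (Function('A')(p, I) = Add(Add(p, I), Add(5, Mul(Rational(1, 3), 10))) = Add(Add(I, p), Add(5, Rational(10, 3))) = Add(Add(I, p), Rational(25, 3)) = Add(Rational(25, 3), I, p))
Add(Function('A')(-5, Function('C')(15, 14)), Mul(-1, 5834)) = Add(Add(Rational(25, 3), Mul(-1, 15), -5), Mul(-1, 5834)) = Add(Add(Rational(25, 3), -15, -5), -5834) = Add(Rational(-35, 3), -5834) = Rational(-17537, 3)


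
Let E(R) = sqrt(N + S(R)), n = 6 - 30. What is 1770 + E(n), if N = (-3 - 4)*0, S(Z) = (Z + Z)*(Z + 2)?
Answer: 1770 + 4*sqrt(66) ≈ 1802.5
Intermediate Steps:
S(Z) = 2*Z*(2 + Z) (S(Z) = (2*Z)*(2 + Z) = 2*Z*(2 + Z))
n = -24
N = 0 (N = -7*0 = 0)
E(R) = sqrt(2)*sqrt(R*(2 + R)) (E(R) = sqrt(0 + 2*R*(2 + R)) = sqrt(2*R*(2 + R)) = sqrt(2)*sqrt(R*(2 + R)))
1770 + E(n) = 1770 + sqrt(2)*sqrt(-24*(2 - 24)) = 1770 + sqrt(2)*sqrt(-24*(-22)) = 1770 + sqrt(2)*sqrt(528) = 1770 + sqrt(2)*(4*sqrt(33)) = 1770 + 4*sqrt(66)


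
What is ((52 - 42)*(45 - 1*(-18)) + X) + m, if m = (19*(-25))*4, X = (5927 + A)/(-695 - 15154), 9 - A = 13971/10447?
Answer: -210341618231/165574503 ≈ -1270.4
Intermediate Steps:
A = 80052/10447 (A = 9 - 13971/10447 = 80052/10447 ≈ 7.6627)
X = -61999421/165574503 (X = (5927 + 80052/10447)/(-695 - 15154) = (61999421/10447)/(-15849) = (61999421/10447)*(-1/15849) = -61999421/165574503 ≈ -0.37445)
m = -1900 (m = -475*4 = -1900)
((52 - 42)*(45 - 1*(-18)) + X) + m = ((52 - 42)*(45 - 1*(-18)) - 61999421/165574503) - 1900 = (10*(45 + 18) - 61999421/165574503) - 1900 = (10*63 - 61999421/165574503) - 1900 = (630 - 61999421/165574503) - 1900 = 104249937469/165574503 - 1900 = -210341618231/165574503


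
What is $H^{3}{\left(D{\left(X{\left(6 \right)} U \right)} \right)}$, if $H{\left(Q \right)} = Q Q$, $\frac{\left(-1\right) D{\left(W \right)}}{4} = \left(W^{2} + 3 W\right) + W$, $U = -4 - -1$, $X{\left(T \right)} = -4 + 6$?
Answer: $12230590464$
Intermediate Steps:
$X{\left(T \right)} = 2$
$U = -3$ ($U = -4 + 1 = -3$)
$D{\left(W \right)} = - 16 W - 4 W^{2}$ ($D{\left(W \right)} = - 4 \left(\left(W^{2} + 3 W\right) + W\right) = - 4 \left(W^{2} + 4 W\right) = - 16 W - 4 W^{2}$)
$H{\left(Q \right)} = Q^{2}$
$H^{3}{\left(D{\left(X{\left(6 \right)} U \right)} \right)} = \left(\left(- 4 \cdot 2 \left(-3\right) \left(4 + 2 \left(-3\right)\right)\right)^{2}\right)^{3} = \left(\left(\left(-4\right) \left(-6\right) \left(4 - 6\right)\right)^{2}\right)^{3} = \left(\left(\left(-4\right) \left(-6\right) \left(-2\right)\right)^{2}\right)^{3} = \left(\left(-48\right)^{2}\right)^{3} = 2304^{3} = 12230590464$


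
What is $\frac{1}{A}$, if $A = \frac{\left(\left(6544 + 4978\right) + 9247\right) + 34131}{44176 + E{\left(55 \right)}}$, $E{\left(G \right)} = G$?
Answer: $\frac{44231}{54900} \approx 0.80567$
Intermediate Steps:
$A = \frac{54900}{44231}$ ($A = \frac{\left(\left(6544 + 4978\right) + 9247\right) + 34131}{44176 + 55} = \frac{\left(11522 + 9247\right) + 34131}{44231} = \left(20769 + 34131\right) \frac{1}{44231} = 54900 \cdot \frac{1}{44231} = \frac{54900}{44231} \approx 1.2412$)
$\frac{1}{A} = \frac{1}{\frac{54900}{44231}} = \frac{44231}{54900}$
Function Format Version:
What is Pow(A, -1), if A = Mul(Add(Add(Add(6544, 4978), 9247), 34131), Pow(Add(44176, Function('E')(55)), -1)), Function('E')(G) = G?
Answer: Rational(44231, 54900) ≈ 0.80567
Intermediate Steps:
A = Rational(54900, 44231) (A = Mul(Add(Add(Add(6544, 4978), 9247), 34131), Pow(Add(44176, 55), -1)) = Mul(Add(Add(11522, 9247), 34131), Pow(44231, -1)) = Mul(Add(20769, 34131), Rational(1, 44231)) = Mul(54900, Rational(1, 44231)) = Rational(54900, 44231) ≈ 1.2412)
Pow(A, -1) = Pow(Rational(54900, 44231), -1) = Rational(44231, 54900)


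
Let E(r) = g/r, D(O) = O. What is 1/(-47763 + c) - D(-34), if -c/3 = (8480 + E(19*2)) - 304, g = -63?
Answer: 93393508/2746869 ≈ 34.000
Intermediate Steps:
E(r) = -63/r
c = -931875/38 (c = -3*((8480 - 63/(19*2)) - 304) = -3*((8480 - 63/38) - 304) = -3*(322177/38 - 304) = -3*310625/38 = -931875/38 ≈ -24523.)
1/(-47763 + c) - D(-34) = 1/(-47763 - 931875/38) - 1*(-34) = 1/(-2746869/38) + 34 = -38/2746869 + 34 = 93393508/2746869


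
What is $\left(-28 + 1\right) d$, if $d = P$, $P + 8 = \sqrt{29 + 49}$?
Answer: $216 - 27 \sqrt{78} \approx -22.458$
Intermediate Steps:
$P = -8 + \sqrt{78}$ ($P = -8 + \sqrt{29 + 49} = -8 + \sqrt{78} \approx 0.83176$)
$d = -8 + \sqrt{78} \approx 0.83176$
$\left(-28 + 1\right) d = \left(-28 + 1\right) \left(-8 + \sqrt{78}\right) = - 27 \left(-8 + \sqrt{78}\right) = 216 - 27 \sqrt{78}$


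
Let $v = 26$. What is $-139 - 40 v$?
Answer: $-1179$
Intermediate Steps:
$-139 - 40 v = -139 - 1040 = -1179$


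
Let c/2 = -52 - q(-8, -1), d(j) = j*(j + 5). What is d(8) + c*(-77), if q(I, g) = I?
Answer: 6880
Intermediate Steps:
d(j) = j*(5 + j)
c = -88 (c = 2*(-52 - 1*(-8)) = 2*(-52 + 8) = 2*(-44) = -88)
d(8) + c*(-77) = 8*(5 + 8) - 88*(-77) = 8*13 + 6776 = 104 + 6776 = 6880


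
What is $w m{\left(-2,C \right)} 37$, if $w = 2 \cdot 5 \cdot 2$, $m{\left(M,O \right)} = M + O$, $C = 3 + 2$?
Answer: $2220$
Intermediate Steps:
$C = 5$
$w = 20$ ($w = 10 \cdot 2 = 20$)
$w m{\left(-2,C \right)} 37 = 20 \left(-2 + 5\right) 37 = 20 \cdot 3 \cdot 37 = 60 \cdot 37 = 2220$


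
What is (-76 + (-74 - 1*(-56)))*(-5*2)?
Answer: 940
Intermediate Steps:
(-76 + (-74 - 1*(-56)))*(-5*2) = (-76 + (-74 + 56))*(-10) = (-76 - 18)*(-10) = -94*(-10) = 940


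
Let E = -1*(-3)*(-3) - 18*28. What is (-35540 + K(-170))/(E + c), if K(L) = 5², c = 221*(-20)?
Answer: 35515/4933 ≈ 7.1995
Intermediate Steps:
c = -4420
K(L) = 25
E = -513 (E = 3*(-3) - 504 = -9 - 504 = -513)
(-35540 + K(-170))/(E + c) = (-35540 + 25)/(-513 - 4420) = -35515/(-4933) = -35515*(-1/4933) = 35515/4933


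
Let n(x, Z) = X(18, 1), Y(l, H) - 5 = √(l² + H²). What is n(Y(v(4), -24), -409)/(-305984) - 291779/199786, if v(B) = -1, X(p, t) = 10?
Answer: -22320425849/15282829856 ≈ -1.4605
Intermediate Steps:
Y(l, H) = 5 + √(H² + l²) (Y(l, H) = 5 + √(l² + H²) = 5 + √(H² + l²))
n(x, Z) = 10
n(Y(v(4), -24), -409)/(-305984) - 291779/199786 = 10/(-305984) - 291779/199786 = 10*(-1/305984) - 291779*1/199786 = -5/152992 - 291779/199786 = -22320425849/15282829856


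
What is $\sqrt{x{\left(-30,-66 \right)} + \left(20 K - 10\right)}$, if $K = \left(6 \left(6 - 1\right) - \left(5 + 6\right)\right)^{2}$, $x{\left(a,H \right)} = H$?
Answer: $2 \sqrt{1786} \approx 84.522$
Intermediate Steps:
$K = 361$ ($K = \left(6 \cdot 5 - 11\right)^{2} = \left(30 - 11\right)^{2} = 19^{2} = 361$)
$\sqrt{x{\left(-30,-66 \right)} + \left(20 K - 10\right)} = \sqrt{-66 + \left(20 \cdot 361 - 10\right)} = \sqrt{-66 + \left(7220 - 10\right)} = \sqrt{-66 + 7210} = \sqrt{7144} = 2 \sqrt{1786}$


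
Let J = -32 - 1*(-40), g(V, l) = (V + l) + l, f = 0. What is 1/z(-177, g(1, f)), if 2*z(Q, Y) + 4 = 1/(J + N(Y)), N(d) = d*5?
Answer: -26/51 ≈ -0.50980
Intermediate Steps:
g(V, l) = V + 2*l
J = 8 (J = -32 + 40 = 8)
N(d) = 5*d
z(Q, Y) = -2 + 1/(2*(8 + 5*Y))
1/z(-177, g(1, f)) = 1/((-31 - 20*(1 + 2*0))/(2*(8 + 5*(1 + 2*0)))) = 1/((-31 - 20*(1 + 0))/(2*(8 + 5*(1 + 0)))) = 1/((-31 - 20*1)/(2*(8 + 5*1))) = 1/((-31 - 20)/(2*(8 + 5))) = 1/((1/2)*(-51)/13) = 1/((1/2)*(1/13)*(-51)) = 1/(-51/26) = -26/51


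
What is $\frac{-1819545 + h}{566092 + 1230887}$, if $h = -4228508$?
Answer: $- \frac{6048053}{1796979} \approx -3.3657$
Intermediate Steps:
$\frac{-1819545 + h}{566092 + 1230887} = \frac{-1819545 - 4228508}{566092 + 1230887} = - \frac{6048053}{1796979}$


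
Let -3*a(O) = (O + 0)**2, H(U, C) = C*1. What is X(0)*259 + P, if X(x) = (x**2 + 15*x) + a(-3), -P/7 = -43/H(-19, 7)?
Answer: -734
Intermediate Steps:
H(U, C) = C
a(O) = -O**2/3 (a(O) = -(O + 0)**2/3 = -O**2/3)
P = 43 (P = -(-301)/7 = -7*(-43/7) = 43)
X(x) = -3 + x**2 + 15*x (X(x) = (x**2 + 15*x) - 1/3*(-3)**2 = (x**2 + 15*x) - 1/3*9 = (x**2 + 15*x) - 3 = -3 + x**2 + 15*x)
X(0)*259 + P = (-3 + 0**2 + 15*0)*259 + 43 = (-3 + 0 + 0)*259 + 43 = -3*259 + 43 = -777 + 43 = -734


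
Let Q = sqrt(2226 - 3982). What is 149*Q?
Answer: 298*I*sqrt(439) ≈ 6243.8*I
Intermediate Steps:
Q = 2*I*sqrt(439) (Q = sqrt(-1756) = 2*I*sqrt(439) ≈ 41.905*I)
149*Q = 149*(2*I*sqrt(439)) = 298*I*sqrt(439)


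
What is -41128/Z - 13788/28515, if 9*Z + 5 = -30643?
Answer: 140726523/12137885 ≈ 11.594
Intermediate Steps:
Z = -10216/3 (Z = -5/9 + (⅑)*(-30643) = -5/9 - 30643/9 = -10216/3 ≈ -3405.3)
-41128/Z - 13788/28515 = -41128/(-10216/3) - 13788/28515 = -41128*(-3/10216) - 13788*1/28515 = 15423/1277 - 4596/9505 = 140726523/12137885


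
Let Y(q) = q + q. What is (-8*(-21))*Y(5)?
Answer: 1680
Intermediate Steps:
Y(q) = 2*q
(-8*(-21))*Y(5) = (-8*(-21))*(2*5) = 168*10 = 1680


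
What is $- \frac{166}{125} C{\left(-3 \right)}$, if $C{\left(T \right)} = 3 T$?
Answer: $\frac{1494}{125} \approx 11.952$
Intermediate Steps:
$- \frac{166}{125} C{\left(-3 \right)} = - \frac{166}{125} \cdot 3 \left(-3\right) = \left(-166\right) \frac{1}{125} \left(-9\right) = \left(- \frac{166}{125}\right) \left(-9\right) = \frac{1494}{125}$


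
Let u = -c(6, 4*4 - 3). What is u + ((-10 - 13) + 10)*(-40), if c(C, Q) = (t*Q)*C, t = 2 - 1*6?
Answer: 832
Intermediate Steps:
t = -4 (t = 2 - 6 = -4)
c(C, Q) = -4*C*Q (c(C, Q) = (-4*Q)*C = -4*C*Q)
u = 312 (u = -(-4)*6*(4*4 - 3) = -(-4)*6*(16 - 3) = -(-4)*6*13 = -1*(-312) = 312)
u + ((-10 - 13) + 10)*(-40) = 312 + ((-10 - 13) + 10)*(-40) = 312 + (-23 + 10)*(-40) = 312 - 13*(-40) = 312 + 520 = 832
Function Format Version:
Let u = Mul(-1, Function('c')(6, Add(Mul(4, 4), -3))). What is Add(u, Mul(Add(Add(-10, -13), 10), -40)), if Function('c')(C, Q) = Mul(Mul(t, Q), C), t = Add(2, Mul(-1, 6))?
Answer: 832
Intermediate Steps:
t = -4 (t = Add(2, -6) = -4)
Function('c')(C, Q) = Mul(-4, C, Q) (Function('c')(C, Q) = Mul(Mul(-4, Q), C) = Mul(-4, C, Q))
u = 312 (u = Mul(-1, Mul(-4, 6, Add(Mul(4, 4), -3))) = Mul(-1, Mul(-4, 6, Add(16, -3))) = Mul(-1, Mul(-4, 6, 13)) = Mul(-1, -312) = 312)
Add(u, Mul(Add(Add(-10, -13), 10), -40)) = Add(312, Mul(Add(Add(-10, -13), 10), -40)) = Add(312, Mul(Add(-23, 10), -40)) = Add(312, Mul(-13, -40)) = Add(312, 520) = 832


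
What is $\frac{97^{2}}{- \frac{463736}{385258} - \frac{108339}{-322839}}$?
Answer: $- \frac{17731161771363}{1635963637} \approx -10838.0$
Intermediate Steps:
$\frac{97^{2}}{- \frac{463736}{385258} - \frac{108339}{-322839}} = \frac{9409}{\left(-463736\right) \frac{1}{385258} - - \frac{3283}{9783}} = \frac{9409}{- \frac{231868}{192629} + \frac{3283}{9783}} = \frac{9409}{- \frac{1635963637}{1884489507}} = 9409 \left(- \frac{1884489507}{1635963637}\right) = - \frac{17731161771363}{1635963637}$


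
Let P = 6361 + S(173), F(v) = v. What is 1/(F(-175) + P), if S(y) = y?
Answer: 1/6359 ≈ 0.00015726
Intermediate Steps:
P = 6534 (P = 6361 + 173 = 6534)
1/(F(-175) + P) = 1/(-175 + 6534) = 1/6359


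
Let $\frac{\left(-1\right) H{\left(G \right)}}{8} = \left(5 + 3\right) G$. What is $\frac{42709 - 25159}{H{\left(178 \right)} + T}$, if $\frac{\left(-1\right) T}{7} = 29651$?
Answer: $- \frac{5850}{72983} \approx -0.080156$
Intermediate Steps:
$T = -207557$ ($T = \left(-7\right) 29651 = -207557$)
$H{\left(G \right)} = - 64 G$ ($H{\left(G \right)} = - 8 \left(5 + 3\right) G = - 8 \cdot 8 G = - 64 G$)
$\frac{42709 - 25159}{H{\left(178 \right)} + T} = \frac{42709 - 25159}{\left(-64\right) 178 - 207557} = \frac{17550}{-11392 - 207557} = \frac{17550}{-218949} = 17550 \left(- \frac{1}{218949}\right) = - \frac{5850}{72983}$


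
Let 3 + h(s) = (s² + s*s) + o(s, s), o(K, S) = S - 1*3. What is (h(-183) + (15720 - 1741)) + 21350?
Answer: 102118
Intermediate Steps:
o(K, S) = -3 + S (o(K, S) = S - 3 = -3 + S)
h(s) = -6 + s + 2*s² (h(s) = -3 + ((s² + s*s) + (-3 + s)) = -3 + ((s² + s²) + (-3 + s)) = -3 + (2*s² + (-3 + s)) = -3 + (-3 + s + 2*s²) = -6 + s + 2*s²)
(h(-183) + (15720 - 1741)) + 21350 = ((-6 - 183 + 2*(-183)²) + (15720 - 1741)) + 21350 = ((-6 - 183 + 2*33489) + 13979) + 21350 = ((-6 - 183 + 66978) + 13979) + 21350 = (66789 + 13979) + 21350 = 80768 + 21350 = 102118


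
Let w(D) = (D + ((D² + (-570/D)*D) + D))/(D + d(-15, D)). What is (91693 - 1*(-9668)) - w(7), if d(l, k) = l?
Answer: 810381/8 ≈ 1.0130e+5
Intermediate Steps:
w(D) = (-570 + D² + 2*D)/(-15 + D) (w(D) = (D + ((D² + (-570/D)*D) + D))/(D - 15) = (D + ((D² - 570) + D))/(-15 + D) = (D + ((-570 + D²) + D))/(-15 + D) = (D + (-570 + D + D²))/(-15 + D) = (-570 + D² + 2*D)/(-15 + D))
(91693 - 1*(-9668)) - w(7) = (91693 - 1*(-9668)) - (-570 + 7² + 2*7)/(-15 + 7) = (91693 + 9668) - (-570 + 49 + 14)/(-8) = 101361 - (-1)*(-507)/8 = 101361 - 1*507/8 = 101361 - 507/8 = 810381/8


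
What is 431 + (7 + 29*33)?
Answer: 1395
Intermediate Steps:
431 + (7 + 29*33) = 431 + (7 + 957) = 431 + 964 = 1395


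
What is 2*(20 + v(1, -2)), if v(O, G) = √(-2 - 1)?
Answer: 40 + 2*I*√3 ≈ 40.0 + 3.4641*I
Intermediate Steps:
v(O, G) = I*√3 (v(O, G) = √(-3) = I*√3)
2*(20 + v(1, -2)) = 2*(20 + I*√3) = 40 + 2*I*√3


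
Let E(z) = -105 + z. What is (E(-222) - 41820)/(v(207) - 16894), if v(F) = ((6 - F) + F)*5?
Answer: 42147/16864 ≈ 2.4992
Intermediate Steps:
v(F) = 30 (v(F) = 6*5 = 30)
(E(-222) - 41820)/(v(207) - 16894) = ((-105 - 222) - 41820)/(30 - 16894) = (-327 - 41820)/(-16864) = -42147*(-1/16864) = 42147/16864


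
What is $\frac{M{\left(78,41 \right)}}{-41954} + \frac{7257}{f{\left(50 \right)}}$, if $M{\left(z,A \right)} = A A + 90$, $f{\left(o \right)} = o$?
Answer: $\frac{6917537}{47675} \approx 145.1$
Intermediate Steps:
$M{\left(z,A \right)} = 90 + A^{2}$ ($M{\left(z,A \right)} = A^{2} + 90 = 90 + A^{2}$)
$\frac{M{\left(78,41 \right)}}{-41954} + \frac{7257}{f{\left(50 \right)}} = \frac{90 + 41^{2}}{-41954} + \frac{7257}{50} = \left(90 + 1681\right) \left(- \frac{1}{41954}\right) + 7257 \cdot \frac{1}{50} = 1771 \left(- \frac{1}{41954}\right) + \frac{7257}{50} = - \frac{161}{3814} + \frac{7257}{50} = \frac{6917537}{47675}$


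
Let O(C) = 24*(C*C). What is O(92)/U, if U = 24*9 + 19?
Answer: 203136/235 ≈ 864.41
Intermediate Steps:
U = 235 (U = 216 + 19 = 235)
O(C) = 24*C²
O(92)/U = (24*92²)/235 = (24*8464)*(1/235) = 203136*(1/235) = 203136/235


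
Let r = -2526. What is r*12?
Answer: -30312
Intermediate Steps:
r*12 = -2526*12 = -30312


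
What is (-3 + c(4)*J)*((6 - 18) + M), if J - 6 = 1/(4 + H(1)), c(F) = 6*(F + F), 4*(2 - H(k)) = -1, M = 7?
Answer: -7317/5 ≈ -1463.4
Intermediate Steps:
H(k) = 9/4 (H(k) = 2 - ¼*(-1) = 2 + ¼ = 9/4)
c(F) = 12*F (c(F) = 6*(2*F) = 12*F)
J = 154/25 (J = 6 + 1/(4 + 9/4) = 6 + 1/(25/4) = 6 + 4/25 = 154/25 ≈ 6.1600)
(-3 + c(4)*J)*((6 - 18) + M) = (-3 + (12*4)*(154/25))*((6 - 18) + 7) = (-3 + 48*(154/25))*(-12 + 7) = (-3 + 7392/25)*(-5) = (7317/25)*(-5) = -7317/5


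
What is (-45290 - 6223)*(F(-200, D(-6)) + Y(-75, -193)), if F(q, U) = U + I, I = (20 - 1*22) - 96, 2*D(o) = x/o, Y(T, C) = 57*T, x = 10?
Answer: 450618553/2 ≈ 2.2531e+8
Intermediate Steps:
D(o) = 5/o (D(o) = (10/o)/2 = 5/o)
I = -98 (I = (20 - 22) - 96 = -2 - 96 = -98)
F(q, U) = -98 + U (F(q, U) = U - 98 = -98 + U)
(-45290 - 6223)*(F(-200, D(-6)) + Y(-75, -193)) = (-45290 - 6223)*((-98 + 5/(-6)) + 57*(-75)) = -51513*((-98 + 5*(-1/6)) - 4275) = -51513*((-98 - 5/6) - 4275) = -51513*(-593/6 - 4275) = -51513*(-26243/6) = 450618553/2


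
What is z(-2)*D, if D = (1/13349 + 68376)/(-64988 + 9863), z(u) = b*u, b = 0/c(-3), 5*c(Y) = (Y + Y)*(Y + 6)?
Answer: 0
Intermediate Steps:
c(Y) = 2*Y*(6 + Y)/5 (c(Y) = ((Y + Y)*(Y + 6))/5 = ((2*Y)*(6 + Y))/5 = (2*Y*(6 + Y))/5 = 2*Y*(6 + Y)/5)
b = 0 (b = 0/(((⅖)*(-3)*(6 - 3))) = 0/(((⅖)*(-3)*3)) = 0/(-18/5) = 0*(-5/18) = 0)
z(u) = 0 (z(u) = 0*u = 0)
D = -36510049/29434545 (D = (1/13349 + 68376)/(-55125) = (912751225/13349)*(-1/55125) = -36510049/29434545 ≈ -1.2404)
z(-2)*D = 0*(-36510049/29434545) = 0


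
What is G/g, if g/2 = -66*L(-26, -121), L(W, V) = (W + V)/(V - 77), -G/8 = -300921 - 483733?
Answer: -3138616/49 ≈ -64053.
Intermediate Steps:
G = 6277232 (G = -8*(-300921 - 483733) = -8*(-784654) = 6277232)
L(W, V) = (V + W)/(-77 + V)
g = -98 (g = 2*(-66*(-121 - 26)/(-77 - 121)) = 2*(-66*(-147)/(-198)) = 2*(-(-1)*(-147)/3) = 2*(-66*49/66) = 2*(-49) = -98)
G/g = 6277232/(-98) = 6277232*(-1/98) = -3138616/49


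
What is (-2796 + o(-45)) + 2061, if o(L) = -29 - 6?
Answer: -770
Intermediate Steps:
o(L) = -35
(-2796 + o(-45)) + 2061 = (-2796 - 35) + 2061 = -2831 + 2061 = -770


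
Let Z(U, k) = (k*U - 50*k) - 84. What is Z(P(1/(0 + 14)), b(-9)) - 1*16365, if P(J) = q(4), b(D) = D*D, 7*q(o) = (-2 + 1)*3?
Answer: -143736/7 ≈ -20534.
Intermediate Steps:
q(o) = -3/7 (q(o) = ((-2 + 1)*3)/7 = (-1*3)/7 = (⅐)*(-3) = -3/7)
b(D) = D²
P(J) = -3/7
Z(U, k) = -84 - 50*k + U*k (Z(U, k) = (U*k - 50*k) - 84 = (-50*k + U*k) - 84 = -84 - 50*k + U*k)
Z(P(1/(0 + 14)), b(-9)) - 1*16365 = (-84 - 50*(-9)² - 3/7*(-9)²) - 1*16365 = (-84 - 50*81 - 3/7*81) - 16365 = (-84 - 4050 - 243/7) - 16365 = -29181/7 - 16365 = -143736/7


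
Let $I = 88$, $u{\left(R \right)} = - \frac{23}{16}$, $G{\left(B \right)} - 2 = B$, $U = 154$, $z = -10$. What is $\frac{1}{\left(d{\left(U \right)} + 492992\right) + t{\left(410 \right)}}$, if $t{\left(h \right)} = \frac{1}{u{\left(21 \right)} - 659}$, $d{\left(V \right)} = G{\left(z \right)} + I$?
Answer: $\frac{10567}{5210291808} \approx 2.0281 \cdot 10^{-6}$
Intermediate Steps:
$G{\left(B \right)} = 2 + B$
$u{\left(R \right)} = - \frac{23}{16}$ ($u{\left(R \right)} = \left(-23\right) \frac{1}{16} = - \frac{23}{16}$)
$d{\left(V \right)} = 80$ ($d{\left(V \right)} = \left(2 - 10\right) + 88 = -8 + 88 = 80$)
$t{\left(h \right)} = - \frac{16}{10567}$ ($t{\left(h \right)} = \frac{1}{- \frac{23}{16} - 659} = \frac{1}{- \frac{10567}{16}} = - \frac{16}{10567}$)
$\frac{1}{\left(d{\left(U \right)} + 492992\right) + t{\left(410 \right)}} = \frac{1}{\left(80 + 492992\right) - \frac{16}{10567}} = \frac{1}{493072 - \frac{16}{10567}} = \frac{1}{\frac{5210291808}{10567}} = \frac{10567}{5210291808}$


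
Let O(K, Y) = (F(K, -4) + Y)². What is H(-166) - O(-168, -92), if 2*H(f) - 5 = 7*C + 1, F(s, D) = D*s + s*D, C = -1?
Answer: -3135009/2 ≈ -1.5675e+6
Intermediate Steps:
F(s, D) = 2*D*s (F(s, D) = D*s + D*s = 2*D*s)
O(K, Y) = (Y - 8*K)² (O(K, Y) = (2*(-4)*K + Y)² = (-8*K + Y)² = (Y - 8*K)²)
H(f) = -½ (H(f) = 5/2 + (7*(-1) + 1)/2 = 5/2 + (-7 + 1)/2 = 5/2 + (½)*(-6) = 5/2 - 3 = -½)
H(-166) - O(-168, -92) = -½ - (-1*(-92) + 8*(-168))² = -½ - (92 - 1344)² = -½ - 1*(-1252)² = -½ - 1*1567504 = -½ - 1567504 = -3135009/2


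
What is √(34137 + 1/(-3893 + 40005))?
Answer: √2782328813665/9028 ≈ 184.76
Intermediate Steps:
√(34137 + 1/(-3893 + 40005)) = √(34137 + 1/36112) = √(1232755345/36112) = √2782328813665/9028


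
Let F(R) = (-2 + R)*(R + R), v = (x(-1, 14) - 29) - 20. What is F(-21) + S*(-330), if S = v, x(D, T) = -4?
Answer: 18456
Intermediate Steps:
v = -53 (v = (-4 - 29) - 20 = -33 - 20 = -53)
S = -53
F(R) = 2*R*(-2 + R) (F(R) = (-2 + R)*(2*R) = 2*R*(-2 + R))
F(-21) + S*(-330) = 2*(-21)*(-2 - 21) - 53*(-330) = 2*(-21)*(-23) + 17490 = 966 + 17490 = 18456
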